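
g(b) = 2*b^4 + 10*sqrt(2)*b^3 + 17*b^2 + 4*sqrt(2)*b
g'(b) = 8*b^3 + 30*sqrt(2)*b^2 + 34*b + 4*sqrt(2)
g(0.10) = 0.75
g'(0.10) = 9.49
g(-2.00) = -24.45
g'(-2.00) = 43.36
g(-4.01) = -144.08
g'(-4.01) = 35.69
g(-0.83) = -0.12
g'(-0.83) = 2.09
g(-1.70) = -13.26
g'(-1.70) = 31.17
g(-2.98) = -82.42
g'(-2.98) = 69.39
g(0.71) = 18.16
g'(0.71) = 54.05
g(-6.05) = 135.80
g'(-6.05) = -418.69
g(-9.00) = 4138.47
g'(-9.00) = -2695.80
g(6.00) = 6292.64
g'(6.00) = 3465.01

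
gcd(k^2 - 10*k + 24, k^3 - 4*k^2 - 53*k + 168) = 1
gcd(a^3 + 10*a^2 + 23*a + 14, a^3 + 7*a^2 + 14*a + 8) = a^2 + 3*a + 2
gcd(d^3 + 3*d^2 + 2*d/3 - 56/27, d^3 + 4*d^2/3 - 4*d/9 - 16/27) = d^2 + 2*d/3 - 8/9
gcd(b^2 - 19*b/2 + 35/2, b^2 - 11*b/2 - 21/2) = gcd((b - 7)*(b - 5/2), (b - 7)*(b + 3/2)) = b - 7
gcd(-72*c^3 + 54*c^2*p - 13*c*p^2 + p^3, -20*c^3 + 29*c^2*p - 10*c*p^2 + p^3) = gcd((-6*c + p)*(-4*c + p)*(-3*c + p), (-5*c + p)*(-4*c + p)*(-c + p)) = -4*c + p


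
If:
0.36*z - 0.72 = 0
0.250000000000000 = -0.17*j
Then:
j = -1.47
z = 2.00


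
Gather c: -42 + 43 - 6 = -5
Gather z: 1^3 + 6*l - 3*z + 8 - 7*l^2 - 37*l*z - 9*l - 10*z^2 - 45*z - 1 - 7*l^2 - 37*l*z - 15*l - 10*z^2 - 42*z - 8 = -14*l^2 - 18*l - 20*z^2 + z*(-74*l - 90)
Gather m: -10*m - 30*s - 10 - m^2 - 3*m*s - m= -m^2 + m*(-3*s - 11) - 30*s - 10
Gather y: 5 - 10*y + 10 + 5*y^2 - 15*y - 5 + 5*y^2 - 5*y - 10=10*y^2 - 30*y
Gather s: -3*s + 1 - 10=-3*s - 9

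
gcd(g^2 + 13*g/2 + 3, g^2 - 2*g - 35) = 1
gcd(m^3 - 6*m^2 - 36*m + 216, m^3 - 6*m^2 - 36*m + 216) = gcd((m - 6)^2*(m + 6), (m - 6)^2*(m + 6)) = m^3 - 6*m^2 - 36*m + 216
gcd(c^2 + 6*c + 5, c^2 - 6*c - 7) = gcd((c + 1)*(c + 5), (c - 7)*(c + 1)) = c + 1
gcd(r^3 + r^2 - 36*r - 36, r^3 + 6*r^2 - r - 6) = r^2 + 7*r + 6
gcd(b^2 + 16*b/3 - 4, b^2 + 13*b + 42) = b + 6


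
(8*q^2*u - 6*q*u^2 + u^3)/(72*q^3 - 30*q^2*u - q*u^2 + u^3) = u*(2*q - u)/(18*q^2 - 3*q*u - u^2)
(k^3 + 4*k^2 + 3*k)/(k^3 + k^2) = (k + 3)/k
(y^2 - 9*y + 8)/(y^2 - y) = (y - 8)/y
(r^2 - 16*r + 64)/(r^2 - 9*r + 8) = (r - 8)/(r - 1)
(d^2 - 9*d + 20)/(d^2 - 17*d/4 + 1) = 4*(d - 5)/(4*d - 1)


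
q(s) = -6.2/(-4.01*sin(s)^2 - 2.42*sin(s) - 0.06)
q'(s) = -6.2*(8.02*sin(s)*cos(s) + 2.42*cos(s))/(-4.01*sin(s)^2 - 2.42*sin(s) - 0.06)^2 = -(49.724*sin(s) + 15.004)*cos(s)/(4.01*sin(s)^2 + 2.42*sin(s) + 0.06)^2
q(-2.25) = 10.25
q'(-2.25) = -40.69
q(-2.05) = 5.79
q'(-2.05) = -11.72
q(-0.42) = -23.84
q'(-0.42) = 71.18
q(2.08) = 1.19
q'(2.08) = 1.04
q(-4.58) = 0.97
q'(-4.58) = 0.21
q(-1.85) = 4.31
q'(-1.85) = -4.36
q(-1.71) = 3.88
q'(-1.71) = -1.86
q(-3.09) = -114.53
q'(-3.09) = 4239.21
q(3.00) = 12.88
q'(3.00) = 94.08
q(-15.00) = 34.06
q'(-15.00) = -397.35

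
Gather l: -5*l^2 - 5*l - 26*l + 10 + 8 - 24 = -5*l^2 - 31*l - 6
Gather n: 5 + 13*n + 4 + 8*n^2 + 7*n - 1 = 8*n^2 + 20*n + 8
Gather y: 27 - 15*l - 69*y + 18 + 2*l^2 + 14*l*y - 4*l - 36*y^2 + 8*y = 2*l^2 - 19*l - 36*y^2 + y*(14*l - 61) + 45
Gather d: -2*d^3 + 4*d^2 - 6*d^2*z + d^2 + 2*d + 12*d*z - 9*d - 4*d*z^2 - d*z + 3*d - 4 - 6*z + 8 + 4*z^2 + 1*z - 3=-2*d^3 + d^2*(5 - 6*z) + d*(-4*z^2 + 11*z - 4) + 4*z^2 - 5*z + 1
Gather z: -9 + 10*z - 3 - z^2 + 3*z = -z^2 + 13*z - 12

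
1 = 1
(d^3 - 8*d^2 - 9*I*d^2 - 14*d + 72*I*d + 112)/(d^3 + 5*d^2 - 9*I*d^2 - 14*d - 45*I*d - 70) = (d - 8)/(d + 5)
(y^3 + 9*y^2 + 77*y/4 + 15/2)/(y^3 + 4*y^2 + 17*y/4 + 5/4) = (y + 6)/(y + 1)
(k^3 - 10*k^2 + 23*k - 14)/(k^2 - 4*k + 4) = (k^2 - 8*k + 7)/(k - 2)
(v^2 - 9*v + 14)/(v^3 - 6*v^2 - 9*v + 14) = (v - 2)/(v^2 + v - 2)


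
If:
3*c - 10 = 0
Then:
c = 10/3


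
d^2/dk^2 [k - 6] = 0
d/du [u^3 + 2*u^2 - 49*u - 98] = 3*u^2 + 4*u - 49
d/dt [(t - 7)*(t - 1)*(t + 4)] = 3*t^2 - 8*t - 25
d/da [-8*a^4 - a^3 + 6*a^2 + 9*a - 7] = -32*a^3 - 3*a^2 + 12*a + 9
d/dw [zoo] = 0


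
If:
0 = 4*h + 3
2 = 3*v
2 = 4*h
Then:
No Solution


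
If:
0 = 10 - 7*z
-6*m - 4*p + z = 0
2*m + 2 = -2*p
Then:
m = 19/7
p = -26/7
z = 10/7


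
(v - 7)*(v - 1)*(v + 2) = v^3 - 6*v^2 - 9*v + 14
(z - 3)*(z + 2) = z^2 - z - 6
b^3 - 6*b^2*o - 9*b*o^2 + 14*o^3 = (b - 7*o)*(b - o)*(b + 2*o)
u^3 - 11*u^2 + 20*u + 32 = (u - 8)*(u - 4)*(u + 1)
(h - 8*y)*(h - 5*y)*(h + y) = h^3 - 12*h^2*y + 27*h*y^2 + 40*y^3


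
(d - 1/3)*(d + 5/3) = d^2 + 4*d/3 - 5/9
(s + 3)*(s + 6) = s^2 + 9*s + 18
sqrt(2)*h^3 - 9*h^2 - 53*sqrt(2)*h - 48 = (h - 8*sqrt(2))*(h + 3*sqrt(2))*(sqrt(2)*h + 1)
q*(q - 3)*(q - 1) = q^3 - 4*q^2 + 3*q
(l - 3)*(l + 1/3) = l^2 - 8*l/3 - 1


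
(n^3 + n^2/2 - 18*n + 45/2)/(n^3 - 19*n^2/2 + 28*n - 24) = (n^2 + 2*n - 15)/(n^2 - 8*n + 16)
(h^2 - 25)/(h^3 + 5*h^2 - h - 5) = (h - 5)/(h^2 - 1)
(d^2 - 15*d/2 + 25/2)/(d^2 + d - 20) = (d^2 - 15*d/2 + 25/2)/(d^2 + d - 20)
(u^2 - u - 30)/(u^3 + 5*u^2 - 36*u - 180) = 1/(u + 6)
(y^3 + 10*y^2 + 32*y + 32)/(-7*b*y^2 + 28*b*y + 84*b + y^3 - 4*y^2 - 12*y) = (y^2 + 8*y + 16)/(-7*b*y + 42*b + y^2 - 6*y)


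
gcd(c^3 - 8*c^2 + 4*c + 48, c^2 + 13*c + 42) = 1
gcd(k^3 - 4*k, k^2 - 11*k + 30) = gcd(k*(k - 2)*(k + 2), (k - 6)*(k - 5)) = 1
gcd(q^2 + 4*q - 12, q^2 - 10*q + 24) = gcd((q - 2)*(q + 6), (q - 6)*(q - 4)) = 1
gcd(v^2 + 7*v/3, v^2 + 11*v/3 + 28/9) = v + 7/3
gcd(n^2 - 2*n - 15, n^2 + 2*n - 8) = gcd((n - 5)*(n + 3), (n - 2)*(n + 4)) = 1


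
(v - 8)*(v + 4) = v^2 - 4*v - 32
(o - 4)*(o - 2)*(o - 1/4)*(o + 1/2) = o^4 - 23*o^3/4 + 51*o^2/8 + 11*o/4 - 1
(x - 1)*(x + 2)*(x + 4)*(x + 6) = x^4 + 11*x^3 + 32*x^2 + 4*x - 48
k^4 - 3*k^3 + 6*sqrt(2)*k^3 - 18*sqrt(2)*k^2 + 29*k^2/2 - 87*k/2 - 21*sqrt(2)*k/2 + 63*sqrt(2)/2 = (k - 3)*(k - sqrt(2)/2)*(k + 3*sqrt(2))*(k + 7*sqrt(2)/2)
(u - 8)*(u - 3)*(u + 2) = u^3 - 9*u^2 + 2*u + 48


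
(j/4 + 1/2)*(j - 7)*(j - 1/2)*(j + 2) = j^4/4 - 7*j^3/8 - 45*j^2/8 - 4*j + 7/2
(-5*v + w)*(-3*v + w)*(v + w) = 15*v^3 + 7*v^2*w - 7*v*w^2 + w^3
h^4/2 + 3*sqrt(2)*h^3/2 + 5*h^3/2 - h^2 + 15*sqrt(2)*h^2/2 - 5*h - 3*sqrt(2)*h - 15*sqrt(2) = (h/2 + sqrt(2)/2)*(h + 5)*(h - sqrt(2))*(h + 3*sqrt(2))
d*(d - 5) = d^2 - 5*d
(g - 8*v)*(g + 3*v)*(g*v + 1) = g^3*v - 5*g^2*v^2 + g^2 - 24*g*v^3 - 5*g*v - 24*v^2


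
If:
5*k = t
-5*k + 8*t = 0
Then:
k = 0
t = 0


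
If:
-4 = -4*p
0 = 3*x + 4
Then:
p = 1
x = -4/3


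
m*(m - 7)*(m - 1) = m^3 - 8*m^2 + 7*m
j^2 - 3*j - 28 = (j - 7)*(j + 4)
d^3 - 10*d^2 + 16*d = d*(d - 8)*(d - 2)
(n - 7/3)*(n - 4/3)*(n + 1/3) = n^3 - 10*n^2/3 + 17*n/9 + 28/27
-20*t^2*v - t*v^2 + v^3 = v*(-5*t + v)*(4*t + v)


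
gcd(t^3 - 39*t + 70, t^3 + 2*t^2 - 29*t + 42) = t^2 + 5*t - 14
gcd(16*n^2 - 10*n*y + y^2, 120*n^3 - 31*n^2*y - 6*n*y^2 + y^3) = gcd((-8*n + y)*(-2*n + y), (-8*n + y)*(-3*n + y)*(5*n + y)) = -8*n + y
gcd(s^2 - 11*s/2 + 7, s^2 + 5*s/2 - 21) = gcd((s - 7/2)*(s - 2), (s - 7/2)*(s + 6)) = s - 7/2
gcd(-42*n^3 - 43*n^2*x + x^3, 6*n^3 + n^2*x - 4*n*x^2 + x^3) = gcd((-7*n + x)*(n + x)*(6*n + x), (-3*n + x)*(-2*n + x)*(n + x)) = n + x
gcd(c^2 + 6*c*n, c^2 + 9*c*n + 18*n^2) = c + 6*n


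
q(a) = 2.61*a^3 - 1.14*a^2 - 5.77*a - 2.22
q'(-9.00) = 648.98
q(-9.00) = -1945.32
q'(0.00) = -5.77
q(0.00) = -2.22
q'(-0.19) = -5.05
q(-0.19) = -1.18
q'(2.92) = 54.33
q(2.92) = 36.19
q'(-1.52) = 15.79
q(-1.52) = -5.25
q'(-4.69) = 177.15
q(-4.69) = -269.49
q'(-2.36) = 43.22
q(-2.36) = -29.26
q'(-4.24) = 144.66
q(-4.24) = -197.20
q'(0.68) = -3.70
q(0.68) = -5.85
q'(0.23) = -5.88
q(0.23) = -3.58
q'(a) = 7.83*a^2 - 2.28*a - 5.77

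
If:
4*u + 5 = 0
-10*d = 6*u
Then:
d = 3/4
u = -5/4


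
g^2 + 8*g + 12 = (g + 2)*(g + 6)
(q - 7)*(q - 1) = q^2 - 8*q + 7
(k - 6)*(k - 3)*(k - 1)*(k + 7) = k^4 - 3*k^3 - 43*k^2 + 171*k - 126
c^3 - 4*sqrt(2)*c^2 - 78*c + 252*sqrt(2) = (c - 7*sqrt(2))*(c - 3*sqrt(2))*(c + 6*sqrt(2))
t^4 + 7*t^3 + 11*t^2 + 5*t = t*(t + 1)^2*(t + 5)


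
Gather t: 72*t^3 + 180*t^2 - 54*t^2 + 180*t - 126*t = 72*t^3 + 126*t^2 + 54*t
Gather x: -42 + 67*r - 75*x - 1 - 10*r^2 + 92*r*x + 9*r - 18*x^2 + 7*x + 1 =-10*r^2 + 76*r - 18*x^2 + x*(92*r - 68) - 42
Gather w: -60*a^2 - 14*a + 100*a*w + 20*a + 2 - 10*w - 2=-60*a^2 + 6*a + w*(100*a - 10)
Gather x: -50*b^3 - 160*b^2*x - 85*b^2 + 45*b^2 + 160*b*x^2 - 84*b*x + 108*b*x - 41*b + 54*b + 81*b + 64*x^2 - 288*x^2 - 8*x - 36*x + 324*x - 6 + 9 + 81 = -50*b^3 - 40*b^2 + 94*b + x^2*(160*b - 224) + x*(-160*b^2 + 24*b + 280) + 84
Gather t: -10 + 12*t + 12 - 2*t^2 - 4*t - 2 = -2*t^2 + 8*t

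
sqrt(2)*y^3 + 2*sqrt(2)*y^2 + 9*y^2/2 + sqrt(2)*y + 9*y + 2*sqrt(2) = (y + 2)*(y + 2*sqrt(2))*(sqrt(2)*y + 1/2)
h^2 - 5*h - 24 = (h - 8)*(h + 3)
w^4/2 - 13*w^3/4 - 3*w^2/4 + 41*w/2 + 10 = (w/2 + 1)*(w - 5)*(w - 4)*(w + 1/2)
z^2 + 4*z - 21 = (z - 3)*(z + 7)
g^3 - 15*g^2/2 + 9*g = g*(g - 6)*(g - 3/2)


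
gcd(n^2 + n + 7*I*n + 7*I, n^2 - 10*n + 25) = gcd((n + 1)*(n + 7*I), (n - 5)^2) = 1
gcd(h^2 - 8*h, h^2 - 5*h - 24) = h - 8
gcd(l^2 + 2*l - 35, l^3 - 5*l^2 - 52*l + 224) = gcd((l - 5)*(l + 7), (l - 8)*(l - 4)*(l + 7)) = l + 7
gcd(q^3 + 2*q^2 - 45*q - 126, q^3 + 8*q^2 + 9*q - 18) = q^2 + 9*q + 18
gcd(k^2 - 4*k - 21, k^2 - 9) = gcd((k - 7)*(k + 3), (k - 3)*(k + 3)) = k + 3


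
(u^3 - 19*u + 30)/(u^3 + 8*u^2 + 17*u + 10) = (u^2 - 5*u + 6)/(u^2 + 3*u + 2)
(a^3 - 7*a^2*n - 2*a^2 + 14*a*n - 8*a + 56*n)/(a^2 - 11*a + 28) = (a^2 - 7*a*n + 2*a - 14*n)/(a - 7)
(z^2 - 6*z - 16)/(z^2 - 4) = (z - 8)/(z - 2)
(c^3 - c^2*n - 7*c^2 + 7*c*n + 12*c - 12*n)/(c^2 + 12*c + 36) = (c^3 - c^2*n - 7*c^2 + 7*c*n + 12*c - 12*n)/(c^2 + 12*c + 36)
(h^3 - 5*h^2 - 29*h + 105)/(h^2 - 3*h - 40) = (h^2 - 10*h + 21)/(h - 8)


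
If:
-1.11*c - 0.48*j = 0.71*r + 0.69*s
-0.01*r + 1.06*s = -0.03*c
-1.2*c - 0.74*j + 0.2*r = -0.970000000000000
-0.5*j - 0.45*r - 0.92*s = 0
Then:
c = 0.20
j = 0.76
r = -0.82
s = -0.01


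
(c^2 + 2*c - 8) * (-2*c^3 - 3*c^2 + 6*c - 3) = -2*c^5 - 7*c^4 + 16*c^3 + 33*c^2 - 54*c + 24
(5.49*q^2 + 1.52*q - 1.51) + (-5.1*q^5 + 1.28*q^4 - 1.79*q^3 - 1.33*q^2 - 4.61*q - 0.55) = -5.1*q^5 + 1.28*q^4 - 1.79*q^3 + 4.16*q^2 - 3.09*q - 2.06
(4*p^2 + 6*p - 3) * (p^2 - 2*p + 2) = 4*p^4 - 2*p^3 - 7*p^2 + 18*p - 6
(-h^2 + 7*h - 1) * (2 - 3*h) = 3*h^3 - 23*h^2 + 17*h - 2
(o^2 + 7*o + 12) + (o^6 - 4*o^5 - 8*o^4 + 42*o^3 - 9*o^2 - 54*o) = o^6 - 4*o^5 - 8*o^4 + 42*o^3 - 8*o^2 - 47*o + 12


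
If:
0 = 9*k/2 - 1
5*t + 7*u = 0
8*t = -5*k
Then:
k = 2/9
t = -5/36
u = 25/252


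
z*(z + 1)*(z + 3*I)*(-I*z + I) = -I*z^4 + 3*z^3 + I*z^2 - 3*z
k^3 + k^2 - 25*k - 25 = (k - 5)*(k + 1)*(k + 5)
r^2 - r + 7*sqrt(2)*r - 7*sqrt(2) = (r - 1)*(r + 7*sqrt(2))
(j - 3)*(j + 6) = j^2 + 3*j - 18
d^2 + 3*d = d*(d + 3)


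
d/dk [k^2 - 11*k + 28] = 2*k - 11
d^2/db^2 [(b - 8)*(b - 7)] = 2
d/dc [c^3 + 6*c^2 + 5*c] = 3*c^2 + 12*c + 5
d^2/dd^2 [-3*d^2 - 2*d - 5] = -6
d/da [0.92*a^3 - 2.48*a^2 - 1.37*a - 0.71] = 2.76*a^2 - 4.96*a - 1.37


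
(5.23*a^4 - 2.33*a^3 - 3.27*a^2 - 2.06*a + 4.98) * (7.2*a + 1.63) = 37.656*a^5 - 8.2511*a^4 - 27.3419*a^3 - 20.1621*a^2 + 32.4982*a + 8.1174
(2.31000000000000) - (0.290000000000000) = 2.02000000000000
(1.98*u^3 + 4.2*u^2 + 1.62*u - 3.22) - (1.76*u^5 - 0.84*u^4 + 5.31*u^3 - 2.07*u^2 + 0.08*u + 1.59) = -1.76*u^5 + 0.84*u^4 - 3.33*u^3 + 6.27*u^2 + 1.54*u - 4.81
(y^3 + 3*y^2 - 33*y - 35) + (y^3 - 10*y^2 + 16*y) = 2*y^3 - 7*y^2 - 17*y - 35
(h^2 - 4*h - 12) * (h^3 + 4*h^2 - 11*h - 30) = h^5 - 39*h^3 - 34*h^2 + 252*h + 360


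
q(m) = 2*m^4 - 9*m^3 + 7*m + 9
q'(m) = 8*m^3 - 27*m^2 + 7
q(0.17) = 10.15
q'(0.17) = 6.26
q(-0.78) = 8.55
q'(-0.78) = -13.22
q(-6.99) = 7808.48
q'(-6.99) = -4044.48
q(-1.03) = 13.88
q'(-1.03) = -30.39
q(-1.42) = 32.96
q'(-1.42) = -70.35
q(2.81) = -46.33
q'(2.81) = -28.69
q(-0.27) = 7.30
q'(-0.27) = 4.87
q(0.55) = 11.54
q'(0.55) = 0.16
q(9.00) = 6633.00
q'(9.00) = 3652.00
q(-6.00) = 4503.00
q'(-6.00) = -2693.00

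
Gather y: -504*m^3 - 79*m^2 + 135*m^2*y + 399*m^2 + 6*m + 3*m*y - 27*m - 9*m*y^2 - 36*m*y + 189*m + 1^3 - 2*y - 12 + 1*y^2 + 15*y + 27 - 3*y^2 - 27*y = -504*m^3 + 320*m^2 + 168*m + y^2*(-9*m - 2) + y*(135*m^2 - 33*m - 14) + 16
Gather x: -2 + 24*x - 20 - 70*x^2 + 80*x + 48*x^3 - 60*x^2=48*x^3 - 130*x^2 + 104*x - 22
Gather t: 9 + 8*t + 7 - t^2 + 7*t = -t^2 + 15*t + 16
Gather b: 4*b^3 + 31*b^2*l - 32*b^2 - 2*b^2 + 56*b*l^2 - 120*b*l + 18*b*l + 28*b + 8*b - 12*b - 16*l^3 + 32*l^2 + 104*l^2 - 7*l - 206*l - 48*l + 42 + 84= 4*b^3 + b^2*(31*l - 34) + b*(56*l^2 - 102*l + 24) - 16*l^3 + 136*l^2 - 261*l + 126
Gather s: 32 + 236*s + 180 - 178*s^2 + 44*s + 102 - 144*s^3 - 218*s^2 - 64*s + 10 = -144*s^3 - 396*s^2 + 216*s + 324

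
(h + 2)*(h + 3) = h^2 + 5*h + 6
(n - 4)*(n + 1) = n^2 - 3*n - 4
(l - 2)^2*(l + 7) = l^3 + 3*l^2 - 24*l + 28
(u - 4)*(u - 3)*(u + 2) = u^3 - 5*u^2 - 2*u + 24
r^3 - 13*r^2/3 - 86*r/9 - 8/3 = (r - 6)*(r + 1/3)*(r + 4/3)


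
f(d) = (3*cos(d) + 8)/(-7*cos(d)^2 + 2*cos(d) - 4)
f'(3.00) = 0.10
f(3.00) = -0.39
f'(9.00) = 0.34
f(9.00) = -0.45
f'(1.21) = -0.76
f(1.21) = -2.17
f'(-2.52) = -0.58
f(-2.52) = -0.54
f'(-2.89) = -0.19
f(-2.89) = -0.41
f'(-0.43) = 0.60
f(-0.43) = -1.35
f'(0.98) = -1.33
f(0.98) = -1.91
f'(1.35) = 0.16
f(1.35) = -2.22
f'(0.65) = -0.96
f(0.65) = -1.52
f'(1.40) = 0.55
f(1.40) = -2.20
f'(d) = (-14*sin(d)*cos(d) + 2*sin(d))*(3*cos(d) + 8)/(-7*cos(d)^2 + 2*cos(d) - 4)^2 - 3*sin(d)/(-7*cos(d)^2 + 2*cos(d) - 4) = 7*(-3*cos(d)^2 - 16*cos(d) + 4)*sin(d)/(7*sin(d)^2 + 2*cos(d) - 11)^2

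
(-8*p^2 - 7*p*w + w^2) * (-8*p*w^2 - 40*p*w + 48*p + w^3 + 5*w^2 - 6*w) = 64*p^3*w^2 + 320*p^3*w - 384*p^3 + 48*p^2*w^3 + 240*p^2*w^2 - 288*p^2*w - 15*p*w^4 - 75*p*w^3 + 90*p*w^2 + w^5 + 5*w^4 - 6*w^3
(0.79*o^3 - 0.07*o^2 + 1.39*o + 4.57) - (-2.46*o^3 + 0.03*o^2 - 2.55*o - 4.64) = 3.25*o^3 - 0.1*o^2 + 3.94*o + 9.21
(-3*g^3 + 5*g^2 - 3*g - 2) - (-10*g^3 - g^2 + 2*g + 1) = 7*g^3 + 6*g^2 - 5*g - 3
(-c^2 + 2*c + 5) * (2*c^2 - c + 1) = -2*c^4 + 5*c^3 + 7*c^2 - 3*c + 5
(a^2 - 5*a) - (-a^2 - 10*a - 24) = 2*a^2 + 5*a + 24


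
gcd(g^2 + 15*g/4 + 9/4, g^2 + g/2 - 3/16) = g + 3/4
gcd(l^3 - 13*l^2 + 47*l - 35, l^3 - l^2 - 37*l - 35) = l - 7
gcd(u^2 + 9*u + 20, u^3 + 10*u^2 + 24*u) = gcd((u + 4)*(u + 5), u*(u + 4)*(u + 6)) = u + 4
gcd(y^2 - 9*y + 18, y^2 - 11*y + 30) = y - 6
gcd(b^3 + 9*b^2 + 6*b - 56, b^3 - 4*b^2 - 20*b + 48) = b^2 + 2*b - 8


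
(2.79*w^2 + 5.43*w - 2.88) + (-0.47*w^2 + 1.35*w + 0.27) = 2.32*w^2 + 6.78*w - 2.61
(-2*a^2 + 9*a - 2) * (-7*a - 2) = 14*a^3 - 59*a^2 - 4*a + 4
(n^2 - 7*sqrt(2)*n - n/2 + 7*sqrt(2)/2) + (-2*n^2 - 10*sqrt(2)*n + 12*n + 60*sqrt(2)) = -n^2 - 17*sqrt(2)*n + 23*n/2 + 127*sqrt(2)/2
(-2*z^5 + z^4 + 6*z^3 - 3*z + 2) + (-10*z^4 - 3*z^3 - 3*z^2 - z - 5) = -2*z^5 - 9*z^4 + 3*z^3 - 3*z^2 - 4*z - 3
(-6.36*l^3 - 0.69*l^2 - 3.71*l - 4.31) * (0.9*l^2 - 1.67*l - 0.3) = -5.724*l^5 + 10.0002*l^4 - 0.2787*l^3 + 2.5237*l^2 + 8.3107*l + 1.293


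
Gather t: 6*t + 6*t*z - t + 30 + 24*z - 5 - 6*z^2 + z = t*(6*z + 5) - 6*z^2 + 25*z + 25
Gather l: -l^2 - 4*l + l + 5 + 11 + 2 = -l^2 - 3*l + 18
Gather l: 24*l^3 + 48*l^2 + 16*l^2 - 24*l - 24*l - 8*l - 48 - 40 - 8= 24*l^3 + 64*l^2 - 56*l - 96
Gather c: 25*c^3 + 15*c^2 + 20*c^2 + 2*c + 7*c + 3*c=25*c^3 + 35*c^2 + 12*c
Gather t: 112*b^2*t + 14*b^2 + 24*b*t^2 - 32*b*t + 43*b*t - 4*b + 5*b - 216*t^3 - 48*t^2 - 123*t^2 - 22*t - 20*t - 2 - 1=14*b^2 + b - 216*t^3 + t^2*(24*b - 171) + t*(112*b^2 + 11*b - 42) - 3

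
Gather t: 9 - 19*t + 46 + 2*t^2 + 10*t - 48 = 2*t^2 - 9*t + 7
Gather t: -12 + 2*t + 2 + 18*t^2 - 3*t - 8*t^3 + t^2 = -8*t^3 + 19*t^2 - t - 10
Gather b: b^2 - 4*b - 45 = b^2 - 4*b - 45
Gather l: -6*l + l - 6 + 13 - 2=5 - 5*l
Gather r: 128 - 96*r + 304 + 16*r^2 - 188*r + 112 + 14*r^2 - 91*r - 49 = 30*r^2 - 375*r + 495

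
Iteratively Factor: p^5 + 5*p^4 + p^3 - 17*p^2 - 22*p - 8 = (p + 1)*(p^4 + 4*p^3 - 3*p^2 - 14*p - 8) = (p + 1)^2*(p^3 + 3*p^2 - 6*p - 8) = (p - 2)*(p + 1)^2*(p^2 + 5*p + 4) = (p - 2)*(p + 1)^2*(p + 4)*(p + 1)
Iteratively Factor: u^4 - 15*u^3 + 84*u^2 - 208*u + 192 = (u - 3)*(u^3 - 12*u^2 + 48*u - 64) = (u - 4)*(u - 3)*(u^2 - 8*u + 16) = (u - 4)^2*(u - 3)*(u - 4)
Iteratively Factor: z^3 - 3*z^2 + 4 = (z + 1)*(z^2 - 4*z + 4) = (z - 2)*(z + 1)*(z - 2)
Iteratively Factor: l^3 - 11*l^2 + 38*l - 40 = (l - 5)*(l^2 - 6*l + 8) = (l - 5)*(l - 2)*(l - 4)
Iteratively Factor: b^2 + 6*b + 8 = (b + 4)*(b + 2)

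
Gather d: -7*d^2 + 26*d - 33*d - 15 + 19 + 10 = -7*d^2 - 7*d + 14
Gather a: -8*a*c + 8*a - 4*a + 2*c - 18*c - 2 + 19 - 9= a*(4 - 8*c) - 16*c + 8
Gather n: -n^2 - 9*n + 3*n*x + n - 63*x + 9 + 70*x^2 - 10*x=-n^2 + n*(3*x - 8) + 70*x^2 - 73*x + 9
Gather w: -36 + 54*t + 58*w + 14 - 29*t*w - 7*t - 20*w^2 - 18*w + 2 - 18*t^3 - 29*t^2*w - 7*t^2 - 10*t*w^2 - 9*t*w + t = -18*t^3 - 7*t^2 + 48*t + w^2*(-10*t - 20) + w*(-29*t^2 - 38*t + 40) - 20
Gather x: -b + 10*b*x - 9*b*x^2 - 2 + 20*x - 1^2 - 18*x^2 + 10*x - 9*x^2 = -b + x^2*(-9*b - 27) + x*(10*b + 30) - 3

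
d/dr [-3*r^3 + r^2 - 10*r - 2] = -9*r^2 + 2*r - 10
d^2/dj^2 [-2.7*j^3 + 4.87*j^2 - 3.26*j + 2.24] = 9.74 - 16.2*j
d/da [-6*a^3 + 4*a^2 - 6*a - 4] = -18*a^2 + 8*a - 6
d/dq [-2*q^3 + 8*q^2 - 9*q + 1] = -6*q^2 + 16*q - 9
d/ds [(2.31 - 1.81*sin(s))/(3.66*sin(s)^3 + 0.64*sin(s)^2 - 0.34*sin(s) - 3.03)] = (13.2492*sin(s)^3 - 24.2054*sin(s)^2 - 2.9568*sin(s) + 6.2697)*cos(s)/(13.3956*sin(s)^6 + 4.6848*sin(s)^5 - 2.0792*sin(s)^4 - 22.6148*sin(s)^3 - 3.7628*sin(s)^2 + 2.0604*sin(s) + 9.1809)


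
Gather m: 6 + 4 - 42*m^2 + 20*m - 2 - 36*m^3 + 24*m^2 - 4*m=-36*m^3 - 18*m^2 + 16*m + 8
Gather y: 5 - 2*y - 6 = -2*y - 1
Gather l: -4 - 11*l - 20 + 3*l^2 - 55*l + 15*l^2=18*l^2 - 66*l - 24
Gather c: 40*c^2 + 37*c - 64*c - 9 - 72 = 40*c^2 - 27*c - 81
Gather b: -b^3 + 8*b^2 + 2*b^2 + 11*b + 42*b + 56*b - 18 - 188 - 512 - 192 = -b^3 + 10*b^2 + 109*b - 910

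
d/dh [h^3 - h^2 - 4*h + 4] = 3*h^2 - 2*h - 4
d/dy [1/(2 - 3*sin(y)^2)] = 12*sin(2*y)/(3*cos(2*y) + 1)^2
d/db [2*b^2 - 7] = 4*b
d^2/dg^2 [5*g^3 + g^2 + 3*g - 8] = 30*g + 2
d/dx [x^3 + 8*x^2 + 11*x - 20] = 3*x^2 + 16*x + 11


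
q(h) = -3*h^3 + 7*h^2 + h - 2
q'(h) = -9*h^2 + 14*h + 1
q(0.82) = 1.87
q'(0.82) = 6.43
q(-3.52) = 212.06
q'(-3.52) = -159.79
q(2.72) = -7.86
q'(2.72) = -27.51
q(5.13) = -217.67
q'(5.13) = -164.03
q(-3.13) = 155.44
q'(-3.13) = -130.99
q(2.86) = -12.06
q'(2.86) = -32.58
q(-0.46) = -0.69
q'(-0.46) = -7.34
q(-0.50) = -0.38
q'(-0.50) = -8.25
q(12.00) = -4166.00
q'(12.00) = -1127.00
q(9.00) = -1613.00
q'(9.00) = -602.00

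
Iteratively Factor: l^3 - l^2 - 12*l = (l)*(l^2 - l - 12) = l*(l - 4)*(l + 3)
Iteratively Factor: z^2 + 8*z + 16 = (z + 4)*(z + 4)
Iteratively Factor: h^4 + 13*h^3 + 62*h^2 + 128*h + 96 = (h + 4)*(h^3 + 9*h^2 + 26*h + 24) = (h + 4)^2*(h^2 + 5*h + 6) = (h + 3)*(h + 4)^2*(h + 2)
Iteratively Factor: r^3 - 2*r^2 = (r)*(r^2 - 2*r) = r^2*(r - 2)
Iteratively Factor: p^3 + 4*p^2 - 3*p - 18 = (p + 3)*(p^2 + p - 6) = (p - 2)*(p + 3)*(p + 3)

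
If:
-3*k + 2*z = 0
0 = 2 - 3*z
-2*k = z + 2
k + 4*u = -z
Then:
No Solution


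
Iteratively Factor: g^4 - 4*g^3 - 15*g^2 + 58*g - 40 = (g - 2)*(g^3 - 2*g^2 - 19*g + 20) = (g - 5)*(g - 2)*(g^2 + 3*g - 4) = (g - 5)*(g - 2)*(g - 1)*(g + 4)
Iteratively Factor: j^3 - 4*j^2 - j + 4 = (j - 1)*(j^2 - 3*j - 4) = (j - 1)*(j + 1)*(j - 4)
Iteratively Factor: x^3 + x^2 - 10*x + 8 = (x + 4)*(x^2 - 3*x + 2) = (x - 1)*(x + 4)*(x - 2)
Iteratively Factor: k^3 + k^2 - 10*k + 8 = (k + 4)*(k^2 - 3*k + 2) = (k - 1)*(k + 4)*(k - 2)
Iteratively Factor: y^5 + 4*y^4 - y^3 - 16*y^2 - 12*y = (y + 3)*(y^4 + y^3 - 4*y^2 - 4*y) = (y + 1)*(y + 3)*(y^3 - 4*y) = (y - 2)*(y + 1)*(y + 3)*(y^2 + 2*y) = (y - 2)*(y + 1)*(y + 2)*(y + 3)*(y)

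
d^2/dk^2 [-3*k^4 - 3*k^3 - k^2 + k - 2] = -36*k^2 - 18*k - 2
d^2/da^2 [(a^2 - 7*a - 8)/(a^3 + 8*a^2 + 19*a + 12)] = 2*(a^3 - 24*a^2 - 204*a - 380)/(a^6 + 21*a^5 + 183*a^4 + 847*a^3 + 2196*a^2 + 3024*a + 1728)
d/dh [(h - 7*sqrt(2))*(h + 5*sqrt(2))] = 2*h - 2*sqrt(2)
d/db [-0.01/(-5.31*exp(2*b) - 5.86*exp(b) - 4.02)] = (-0.1062*exp(b) - 0.0586)*exp(b)/(5.31*exp(2*b) + 5.86*exp(b) + 4.02)^2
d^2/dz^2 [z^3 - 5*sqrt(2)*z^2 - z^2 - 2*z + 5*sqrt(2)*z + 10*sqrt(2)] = 6*z - 10*sqrt(2) - 2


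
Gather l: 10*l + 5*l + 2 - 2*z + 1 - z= 15*l - 3*z + 3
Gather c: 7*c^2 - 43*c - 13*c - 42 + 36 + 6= 7*c^2 - 56*c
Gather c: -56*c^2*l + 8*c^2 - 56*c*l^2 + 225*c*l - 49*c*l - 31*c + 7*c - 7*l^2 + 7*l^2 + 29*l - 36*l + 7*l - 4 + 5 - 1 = c^2*(8 - 56*l) + c*(-56*l^2 + 176*l - 24)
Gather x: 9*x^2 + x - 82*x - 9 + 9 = 9*x^2 - 81*x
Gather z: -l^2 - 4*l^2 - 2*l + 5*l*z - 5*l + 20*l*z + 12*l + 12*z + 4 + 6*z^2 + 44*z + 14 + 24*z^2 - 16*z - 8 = -5*l^2 + 5*l + 30*z^2 + z*(25*l + 40) + 10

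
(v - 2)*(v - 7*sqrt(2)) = v^2 - 7*sqrt(2)*v - 2*v + 14*sqrt(2)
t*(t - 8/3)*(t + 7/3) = t^3 - t^2/3 - 56*t/9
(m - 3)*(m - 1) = m^2 - 4*m + 3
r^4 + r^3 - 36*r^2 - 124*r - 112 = (r - 7)*(r + 2)^2*(r + 4)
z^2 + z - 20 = (z - 4)*(z + 5)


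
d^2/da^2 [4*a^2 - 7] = 8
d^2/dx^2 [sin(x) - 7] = -sin(x)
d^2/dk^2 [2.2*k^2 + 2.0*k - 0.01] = 4.40000000000000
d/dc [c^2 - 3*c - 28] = 2*c - 3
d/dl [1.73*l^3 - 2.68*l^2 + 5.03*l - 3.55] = 5.19*l^2 - 5.36*l + 5.03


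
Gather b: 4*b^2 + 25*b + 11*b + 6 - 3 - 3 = 4*b^2 + 36*b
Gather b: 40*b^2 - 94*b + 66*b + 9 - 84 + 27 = 40*b^2 - 28*b - 48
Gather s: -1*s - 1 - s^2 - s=-s^2 - 2*s - 1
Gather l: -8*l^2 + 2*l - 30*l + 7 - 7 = -8*l^2 - 28*l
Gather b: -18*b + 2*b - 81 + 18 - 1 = -16*b - 64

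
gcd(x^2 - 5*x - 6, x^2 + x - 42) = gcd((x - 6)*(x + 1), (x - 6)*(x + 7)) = x - 6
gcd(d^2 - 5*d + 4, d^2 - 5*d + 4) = d^2 - 5*d + 4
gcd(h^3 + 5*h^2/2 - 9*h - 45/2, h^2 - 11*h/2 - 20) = h + 5/2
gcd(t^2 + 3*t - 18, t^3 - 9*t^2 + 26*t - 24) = t - 3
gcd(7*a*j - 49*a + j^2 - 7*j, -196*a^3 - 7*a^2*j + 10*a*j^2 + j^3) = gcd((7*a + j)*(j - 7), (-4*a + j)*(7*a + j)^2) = 7*a + j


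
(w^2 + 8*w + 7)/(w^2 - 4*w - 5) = (w + 7)/(w - 5)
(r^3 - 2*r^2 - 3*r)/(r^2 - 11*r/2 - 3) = 2*r*(-r^2 + 2*r + 3)/(-2*r^2 + 11*r + 6)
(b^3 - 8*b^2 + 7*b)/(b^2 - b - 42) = b*(b - 1)/(b + 6)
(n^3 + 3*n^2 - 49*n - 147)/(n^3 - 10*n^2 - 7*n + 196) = (n^2 + 10*n + 21)/(n^2 - 3*n - 28)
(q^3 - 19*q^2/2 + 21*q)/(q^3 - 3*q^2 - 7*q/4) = 2*(q - 6)/(2*q + 1)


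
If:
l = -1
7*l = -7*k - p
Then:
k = 1 - p/7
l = -1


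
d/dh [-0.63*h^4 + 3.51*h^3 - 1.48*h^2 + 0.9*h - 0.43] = -2.52*h^3 + 10.53*h^2 - 2.96*h + 0.9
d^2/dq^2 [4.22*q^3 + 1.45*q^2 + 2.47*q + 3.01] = 25.32*q + 2.9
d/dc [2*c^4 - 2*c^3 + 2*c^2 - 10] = 2*c*(4*c^2 - 3*c + 2)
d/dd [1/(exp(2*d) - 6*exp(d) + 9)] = 2*(3 - exp(d))*exp(d)/(exp(2*d) - 6*exp(d) + 9)^2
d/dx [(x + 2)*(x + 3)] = 2*x + 5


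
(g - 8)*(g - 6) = g^2 - 14*g + 48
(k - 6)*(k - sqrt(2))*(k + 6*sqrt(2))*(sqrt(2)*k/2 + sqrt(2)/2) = sqrt(2)*k^4/2 - 5*sqrt(2)*k^3/2 + 5*k^3 - 25*k^2 - 9*sqrt(2)*k^2 - 30*k + 30*sqrt(2)*k + 36*sqrt(2)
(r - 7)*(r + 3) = r^2 - 4*r - 21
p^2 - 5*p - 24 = (p - 8)*(p + 3)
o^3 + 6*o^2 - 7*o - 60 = (o - 3)*(o + 4)*(o + 5)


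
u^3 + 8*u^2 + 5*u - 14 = (u - 1)*(u + 2)*(u + 7)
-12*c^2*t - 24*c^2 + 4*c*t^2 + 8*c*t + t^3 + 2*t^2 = (-2*c + t)*(6*c + t)*(t + 2)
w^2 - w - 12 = (w - 4)*(w + 3)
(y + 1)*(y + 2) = y^2 + 3*y + 2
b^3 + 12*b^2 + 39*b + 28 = (b + 1)*(b + 4)*(b + 7)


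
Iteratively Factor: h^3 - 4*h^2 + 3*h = (h)*(h^2 - 4*h + 3) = h*(h - 1)*(h - 3)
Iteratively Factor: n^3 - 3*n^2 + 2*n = (n - 1)*(n^2 - 2*n) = (n - 2)*(n - 1)*(n)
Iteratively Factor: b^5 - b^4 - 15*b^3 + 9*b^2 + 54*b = (b)*(b^4 - b^3 - 15*b^2 + 9*b + 54) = b*(b - 3)*(b^3 + 2*b^2 - 9*b - 18) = b*(b - 3)*(b + 2)*(b^2 - 9) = b*(b - 3)^2*(b + 2)*(b + 3)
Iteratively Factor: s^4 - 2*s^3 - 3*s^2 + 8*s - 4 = (s - 1)*(s^3 - s^2 - 4*s + 4) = (s - 2)*(s - 1)*(s^2 + s - 2) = (s - 2)*(s - 1)^2*(s + 2)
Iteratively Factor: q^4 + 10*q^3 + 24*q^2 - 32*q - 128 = (q - 2)*(q^3 + 12*q^2 + 48*q + 64) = (q - 2)*(q + 4)*(q^2 + 8*q + 16) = (q - 2)*(q + 4)^2*(q + 4)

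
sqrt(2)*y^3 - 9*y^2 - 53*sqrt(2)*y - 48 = (y - 8*sqrt(2))*(y + 3*sqrt(2))*(sqrt(2)*y + 1)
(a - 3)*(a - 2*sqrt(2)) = a^2 - 3*a - 2*sqrt(2)*a + 6*sqrt(2)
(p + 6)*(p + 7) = p^2 + 13*p + 42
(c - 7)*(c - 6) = c^2 - 13*c + 42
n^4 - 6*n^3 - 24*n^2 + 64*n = n*(n - 8)*(n - 2)*(n + 4)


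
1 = 1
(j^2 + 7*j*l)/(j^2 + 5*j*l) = (j + 7*l)/(j + 5*l)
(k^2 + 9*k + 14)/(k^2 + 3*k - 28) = (k + 2)/(k - 4)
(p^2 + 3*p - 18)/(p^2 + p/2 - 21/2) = 2*(p + 6)/(2*p + 7)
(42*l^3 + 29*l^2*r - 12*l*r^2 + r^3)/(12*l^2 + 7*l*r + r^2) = (42*l^3 + 29*l^2*r - 12*l*r^2 + r^3)/(12*l^2 + 7*l*r + r^2)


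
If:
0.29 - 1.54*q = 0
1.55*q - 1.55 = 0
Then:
No Solution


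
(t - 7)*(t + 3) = t^2 - 4*t - 21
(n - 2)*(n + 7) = n^2 + 5*n - 14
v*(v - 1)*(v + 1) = v^3 - v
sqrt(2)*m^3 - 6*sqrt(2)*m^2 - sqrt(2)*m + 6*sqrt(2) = (m - 6)*(m - 1)*(sqrt(2)*m + sqrt(2))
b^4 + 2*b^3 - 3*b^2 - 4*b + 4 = (b - 1)^2*(b + 2)^2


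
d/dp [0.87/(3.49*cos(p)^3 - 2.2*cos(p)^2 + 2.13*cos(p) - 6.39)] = (9.1089*cos(p)^2 - 3.828*cos(p) + 1.8531)*sin(p)/(3.49*cos(p)^3 - 2.2*cos(p)^2 + 2.13*cos(p) - 6.39)^2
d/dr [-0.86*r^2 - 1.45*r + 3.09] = -1.72*r - 1.45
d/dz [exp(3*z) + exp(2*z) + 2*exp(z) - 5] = (3*exp(2*z) + 2*exp(z) + 2)*exp(z)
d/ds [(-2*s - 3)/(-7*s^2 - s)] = (-14*s^2 - 42*s - 3)/(s^2*(49*s^2 + 14*s + 1))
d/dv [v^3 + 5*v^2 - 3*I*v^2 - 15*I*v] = 3*v^2 + v*(10 - 6*I) - 15*I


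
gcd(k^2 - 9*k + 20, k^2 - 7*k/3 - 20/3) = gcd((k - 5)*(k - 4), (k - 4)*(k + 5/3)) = k - 4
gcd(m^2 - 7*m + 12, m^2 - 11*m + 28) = m - 4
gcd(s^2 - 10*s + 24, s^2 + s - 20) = s - 4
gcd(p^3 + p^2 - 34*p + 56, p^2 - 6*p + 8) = p^2 - 6*p + 8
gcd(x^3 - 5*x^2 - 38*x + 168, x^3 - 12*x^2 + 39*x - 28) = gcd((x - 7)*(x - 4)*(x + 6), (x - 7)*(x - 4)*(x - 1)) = x^2 - 11*x + 28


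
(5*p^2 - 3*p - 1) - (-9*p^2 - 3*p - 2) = 14*p^2 + 1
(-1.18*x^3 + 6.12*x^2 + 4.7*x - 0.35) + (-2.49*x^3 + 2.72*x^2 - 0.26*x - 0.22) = -3.67*x^3 + 8.84*x^2 + 4.44*x - 0.57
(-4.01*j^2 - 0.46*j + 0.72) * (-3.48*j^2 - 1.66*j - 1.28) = 13.9548*j^4 + 8.2574*j^3 + 3.3908*j^2 - 0.6064*j - 0.9216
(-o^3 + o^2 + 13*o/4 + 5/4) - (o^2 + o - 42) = -o^3 + 9*o/4 + 173/4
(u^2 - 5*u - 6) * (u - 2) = u^3 - 7*u^2 + 4*u + 12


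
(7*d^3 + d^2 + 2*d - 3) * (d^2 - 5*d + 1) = 7*d^5 - 34*d^4 + 4*d^3 - 12*d^2 + 17*d - 3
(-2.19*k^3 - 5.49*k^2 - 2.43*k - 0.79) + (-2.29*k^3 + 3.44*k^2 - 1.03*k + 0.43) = -4.48*k^3 - 2.05*k^2 - 3.46*k - 0.36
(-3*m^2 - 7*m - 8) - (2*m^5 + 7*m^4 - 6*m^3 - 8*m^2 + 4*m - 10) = -2*m^5 - 7*m^4 + 6*m^3 + 5*m^2 - 11*m + 2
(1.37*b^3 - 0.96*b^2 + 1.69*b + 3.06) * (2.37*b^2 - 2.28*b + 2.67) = 3.2469*b^5 - 5.3988*b^4 + 9.852*b^3 + 0.8358*b^2 - 2.4645*b + 8.1702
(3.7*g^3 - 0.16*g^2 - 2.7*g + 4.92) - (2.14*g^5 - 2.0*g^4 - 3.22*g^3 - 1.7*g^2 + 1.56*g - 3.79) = -2.14*g^5 + 2.0*g^4 + 6.92*g^3 + 1.54*g^2 - 4.26*g + 8.71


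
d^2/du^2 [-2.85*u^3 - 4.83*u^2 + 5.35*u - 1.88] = -17.1*u - 9.66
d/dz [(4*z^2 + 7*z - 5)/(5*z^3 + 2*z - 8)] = ((8*z + 7)*(5*z^3 + 2*z - 8) - (15*z^2 + 2)*(4*z^2 + 7*z - 5))/(5*z^3 + 2*z - 8)^2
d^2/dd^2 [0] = 0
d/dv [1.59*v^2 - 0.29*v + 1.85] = 3.18*v - 0.29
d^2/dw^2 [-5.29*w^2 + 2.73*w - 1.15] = -10.5800000000000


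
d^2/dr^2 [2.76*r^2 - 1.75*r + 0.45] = 5.52000000000000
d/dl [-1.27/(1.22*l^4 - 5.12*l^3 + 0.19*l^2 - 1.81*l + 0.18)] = (6.1976*l^3 - 19.5072*l^2 + 0.4826*l - 2.2987)/(1.22*l^4 - 5.12*l^3 + 0.19*l^2 - 1.81*l + 0.18)^2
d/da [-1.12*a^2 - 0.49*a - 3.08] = -2.24*a - 0.49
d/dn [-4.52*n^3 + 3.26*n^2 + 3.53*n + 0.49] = -13.56*n^2 + 6.52*n + 3.53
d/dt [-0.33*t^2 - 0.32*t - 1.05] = -0.66*t - 0.32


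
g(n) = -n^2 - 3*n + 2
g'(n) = -2*n - 3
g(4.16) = -27.79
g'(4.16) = -11.32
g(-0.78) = 3.73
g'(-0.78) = -1.44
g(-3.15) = 1.53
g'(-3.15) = 3.30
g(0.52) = 0.17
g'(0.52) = -4.04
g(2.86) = -14.76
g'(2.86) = -8.72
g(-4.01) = -2.05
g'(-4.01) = 5.02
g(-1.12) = 4.11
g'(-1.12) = -0.76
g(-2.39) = 3.46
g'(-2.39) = 1.78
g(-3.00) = 2.00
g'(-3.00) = 3.00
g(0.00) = 2.00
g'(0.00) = -3.00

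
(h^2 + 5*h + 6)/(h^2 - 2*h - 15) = (h + 2)/(h - 5)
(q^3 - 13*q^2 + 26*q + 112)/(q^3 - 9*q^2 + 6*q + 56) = (q - 8)/(q - 4)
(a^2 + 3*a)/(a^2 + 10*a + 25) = a*(a + 3)/(a^2 + 10*a + 25)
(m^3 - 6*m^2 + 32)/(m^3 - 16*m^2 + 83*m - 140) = (m^2 - 2*m - 8)/(m^2 - 12*m + 35)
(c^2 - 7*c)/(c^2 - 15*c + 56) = c/(c - 8)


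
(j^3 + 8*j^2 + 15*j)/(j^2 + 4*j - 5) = j*(j + 3)/(j - 1)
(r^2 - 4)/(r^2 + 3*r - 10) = (r + 2)/(r + 5)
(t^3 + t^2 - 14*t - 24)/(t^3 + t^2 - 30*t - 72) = (t^2 - 2*t - 8)/(t^2 - 2*t - 24)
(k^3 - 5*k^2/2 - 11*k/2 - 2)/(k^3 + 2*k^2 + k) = (k^2 - 7*k/2 - 2)/(k*(k + 1))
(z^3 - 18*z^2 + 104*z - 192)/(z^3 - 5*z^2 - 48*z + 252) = (z^2 - 12*z + 32)/(z^2 + z - 42)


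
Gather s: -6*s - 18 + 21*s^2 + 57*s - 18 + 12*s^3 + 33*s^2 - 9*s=12*s^3 + 54*s^2 + 42*s - 36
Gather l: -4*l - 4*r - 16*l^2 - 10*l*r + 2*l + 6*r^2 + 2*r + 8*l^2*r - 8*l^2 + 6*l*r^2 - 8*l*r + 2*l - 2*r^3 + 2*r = l^2*(8*r - 24) + l*(6*r^2 - 18*r) - 2*r^3 + 6*r^2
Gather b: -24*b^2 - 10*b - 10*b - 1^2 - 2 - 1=-24*b^2 - 20*b - 4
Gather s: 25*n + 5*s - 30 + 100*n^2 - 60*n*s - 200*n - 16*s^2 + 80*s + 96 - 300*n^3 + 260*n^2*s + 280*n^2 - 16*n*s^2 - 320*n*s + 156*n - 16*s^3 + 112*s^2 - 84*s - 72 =-300*n^3 + 380*n^2 - 19*n - 16*s^3 + s^2*(96 - 16*n) + s*(260*n^2 - 380*n + 1) - 6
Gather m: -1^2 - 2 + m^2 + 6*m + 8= m^2 + 6*m + 5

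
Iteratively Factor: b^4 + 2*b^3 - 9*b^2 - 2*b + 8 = (b + 4)*(b^3 - 2*b^2 - b + 2) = (b + 1)*(b + 4)*(b^2 - 3*b + 2) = (b - 2)*(b + 1)*(b + 4)*(b - 1)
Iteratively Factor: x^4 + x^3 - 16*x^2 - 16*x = (x - 4)*(x^3 + 5*x^2 + 4*x) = (x - 4)*(x + 4)*(x^2 + x) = x*(x - 4)*(x + 4)*(x + 1)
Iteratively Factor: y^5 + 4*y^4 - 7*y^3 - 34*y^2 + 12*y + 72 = (y + 3)*(y^4 + y^3 - 10*y^2 - 4*y + 24) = (y + 3)^2*(y^3 - 2*y^2 - 4*y + 8) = (y + 2)*(y + 3)^2*(y^2 - 4*y + 4) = (y - 2)*(y + 2)*(y + 3)^2*(y - 2)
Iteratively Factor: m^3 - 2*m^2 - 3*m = (m + 1)*(m^2 - 3*m) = (m - 3)*(m + 1)*(m)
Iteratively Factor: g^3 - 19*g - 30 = (g + 3)*(g^2 - 3*g - 10) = (g + 2)*(g + 3)*(g - 5)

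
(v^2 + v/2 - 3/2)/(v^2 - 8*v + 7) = (v + 3/2)/(v - 7)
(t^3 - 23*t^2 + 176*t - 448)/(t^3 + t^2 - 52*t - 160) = (t^2 - 15*t + 56)/(t^2 + 9*t + 20)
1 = 1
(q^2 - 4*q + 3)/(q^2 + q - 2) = (q - 3)/(q + 2)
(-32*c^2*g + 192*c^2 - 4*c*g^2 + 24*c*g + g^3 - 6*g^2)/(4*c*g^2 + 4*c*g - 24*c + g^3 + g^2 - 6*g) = (-8*c*g + 48*c + g^2 - 6*g)/(g^2 + g - 6)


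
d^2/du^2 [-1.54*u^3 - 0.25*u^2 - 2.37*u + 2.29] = -9.24*u - 0.5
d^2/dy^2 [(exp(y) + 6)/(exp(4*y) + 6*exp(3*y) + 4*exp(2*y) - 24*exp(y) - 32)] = (9*exp(6*y) + 126*exp(5*y) + 440*exp(4*y) + 256*exp(3*y) + 240*exp(2*y) + 2336*exp(y) - 896)*exp(y)/(exp(10*y) + 14*exp(9*y) + 60*exp(8*y) - 8*exp(7*y) - 688*exp(6*y) - 1248*exp(5*y) + 1856*exp(4*y) + 6784*exp(3*y) + 1536*exp(2*y) - 10240*exp(y) - 8192)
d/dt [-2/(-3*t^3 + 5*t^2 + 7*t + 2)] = 2*(-9*t^2 + 10*t + 7)/(-3*t^3 + 5*t^2 + 7*t + 2)^2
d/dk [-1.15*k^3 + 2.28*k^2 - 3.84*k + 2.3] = -3.45*k^2 + 4.56*k - 3.84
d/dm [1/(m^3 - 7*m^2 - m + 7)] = (-3*m^2 + 14*m + 1)/(m^3 - 7*m^2 - m + 7)^2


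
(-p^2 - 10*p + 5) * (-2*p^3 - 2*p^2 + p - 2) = 2*p^5 + 22*p^4 + 9*p^3 - 18*p^2 + 25*p - 10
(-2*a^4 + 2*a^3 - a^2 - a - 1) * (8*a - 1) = -16*a^5 + 18*a^4 - 10*a^3 - 7*a^2 - 7*a + 1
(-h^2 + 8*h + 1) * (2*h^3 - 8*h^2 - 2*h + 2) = -2*h^5 + 24*h^4 - 60*h^3 - 26*h^2 + 14*h + 2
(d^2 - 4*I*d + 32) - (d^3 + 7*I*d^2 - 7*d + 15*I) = -d^3 + d^2 - 7*I*d^2 + 7*d - 4*I*d + 32 - 15*I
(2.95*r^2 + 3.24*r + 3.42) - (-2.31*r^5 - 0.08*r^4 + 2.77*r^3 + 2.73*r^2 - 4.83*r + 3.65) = 2.31*r^5 + 0.08*r^4 - 2.77*r^3 + 0.22*r^2 + 8.07*r - 0.23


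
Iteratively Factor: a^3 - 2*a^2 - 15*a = (a + 3)*(a^2 - 5*a) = (a - 5)*(a + 3)*(a)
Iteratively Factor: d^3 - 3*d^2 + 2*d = (d - 2)*(d^2 - d) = d*(d - 2)*(d - 1)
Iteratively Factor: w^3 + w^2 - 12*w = (w + 4)*(w^2 - 3*w) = w*(w + 4)*(w - 3)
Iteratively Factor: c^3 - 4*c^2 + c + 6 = (c - 3)*(c^2 - c - 2) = (c - 3)*(c - 2)*(c + 1)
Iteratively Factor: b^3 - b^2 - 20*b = (b)*(b^2 - b - 20) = b*(b + 4)*(b - 5)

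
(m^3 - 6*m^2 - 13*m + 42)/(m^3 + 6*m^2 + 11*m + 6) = (m^2 - 9*m + 14)/(m^2 + 3*m + 2)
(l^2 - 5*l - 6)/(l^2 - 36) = (l + 1)/(l + 6)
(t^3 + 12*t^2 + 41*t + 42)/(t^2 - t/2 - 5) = 2*(t^2 + 10*t + 21)/(2*t - 5)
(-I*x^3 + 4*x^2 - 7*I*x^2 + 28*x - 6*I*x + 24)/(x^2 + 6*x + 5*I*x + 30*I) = (-I*x^2 + x*(4 - I) + 4)/(x + 5*I)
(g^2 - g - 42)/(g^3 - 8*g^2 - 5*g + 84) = (g + 6)/(g^2 - g - 12)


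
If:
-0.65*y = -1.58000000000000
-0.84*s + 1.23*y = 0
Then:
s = 3.56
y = 2.43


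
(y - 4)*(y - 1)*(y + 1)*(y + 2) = y^4 - 2*y^3 - 9*y^2 + 2*y + 8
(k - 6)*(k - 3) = k^2 - 9*k + 18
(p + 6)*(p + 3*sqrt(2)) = p^2 + 3*sqrt(2)*p + 6*p + 18*sqrt(2)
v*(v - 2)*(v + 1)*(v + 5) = v^4 + 4*v^3 - 7*v^2 - 10*v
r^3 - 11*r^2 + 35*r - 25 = (r - 5)^2*(r - 1)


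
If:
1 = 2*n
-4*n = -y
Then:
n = 1/2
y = 2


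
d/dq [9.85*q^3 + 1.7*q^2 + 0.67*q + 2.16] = 29.55*q^2 + 3.4*q + 0.67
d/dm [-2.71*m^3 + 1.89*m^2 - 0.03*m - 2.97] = -8.13*m^2 + 3.78*m - 0.03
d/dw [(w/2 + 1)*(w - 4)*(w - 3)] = 3*w^2/2 - 5*w - 1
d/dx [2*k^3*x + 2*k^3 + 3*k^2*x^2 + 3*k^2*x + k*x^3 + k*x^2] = k*(2*k^2 + 6*k*x + 3*k + 3*x^2 + 2*x)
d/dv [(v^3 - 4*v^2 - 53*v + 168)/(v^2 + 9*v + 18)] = (v^4 + 18*v^3 + 71*v^2 - 480*v - 2466)/(v^4 + 18*v^3 + 117*v^2 + 324*v + 324)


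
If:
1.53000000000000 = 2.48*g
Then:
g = 0.62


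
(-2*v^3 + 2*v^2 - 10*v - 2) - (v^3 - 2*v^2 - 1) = -3*v^3 + 4*v^2 - 10*v - 1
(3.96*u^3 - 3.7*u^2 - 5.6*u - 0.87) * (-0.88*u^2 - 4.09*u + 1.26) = -3.4848*u^5 - 12.9404*u^4 + 25.0506*u^3 + 19.0076*u^2 - 3.4977*u - 1.0962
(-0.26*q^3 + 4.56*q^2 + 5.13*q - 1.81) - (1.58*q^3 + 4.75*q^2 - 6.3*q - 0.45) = -1.84*q^3 - 0.19*q^2 + 11.43*q - 1.36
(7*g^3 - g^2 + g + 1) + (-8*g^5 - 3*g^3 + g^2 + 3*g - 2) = -8*g^5 + 4*g^3 + 4*g - 1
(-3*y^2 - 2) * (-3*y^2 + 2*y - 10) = 9*y^4 - 6*y^3 + 36*y^2 - 4*y + 20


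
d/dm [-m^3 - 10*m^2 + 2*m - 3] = -3*m^2 - 20*m + 2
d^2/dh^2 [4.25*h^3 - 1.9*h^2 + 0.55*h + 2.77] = 25.5*h - 3.8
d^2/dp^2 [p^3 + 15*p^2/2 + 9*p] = 6*p + 15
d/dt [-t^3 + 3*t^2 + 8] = 3*t*(2 - t)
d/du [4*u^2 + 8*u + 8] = 8*u + 8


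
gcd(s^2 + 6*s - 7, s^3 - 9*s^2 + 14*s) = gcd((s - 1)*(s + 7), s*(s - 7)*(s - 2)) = 1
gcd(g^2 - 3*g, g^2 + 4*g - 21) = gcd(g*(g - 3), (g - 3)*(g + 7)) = g - 3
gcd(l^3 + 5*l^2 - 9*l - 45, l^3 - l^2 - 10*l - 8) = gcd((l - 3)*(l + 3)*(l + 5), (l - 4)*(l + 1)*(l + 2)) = 1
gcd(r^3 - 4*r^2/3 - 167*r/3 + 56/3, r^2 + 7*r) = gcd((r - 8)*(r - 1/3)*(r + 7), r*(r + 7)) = r + 7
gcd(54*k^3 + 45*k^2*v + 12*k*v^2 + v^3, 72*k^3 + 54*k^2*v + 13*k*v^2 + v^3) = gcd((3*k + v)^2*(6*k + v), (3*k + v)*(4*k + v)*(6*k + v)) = 18*k^2 + 9*k*v + v^2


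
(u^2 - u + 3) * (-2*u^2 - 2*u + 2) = -2*u^4 - 2*u^2 - 8*u + 6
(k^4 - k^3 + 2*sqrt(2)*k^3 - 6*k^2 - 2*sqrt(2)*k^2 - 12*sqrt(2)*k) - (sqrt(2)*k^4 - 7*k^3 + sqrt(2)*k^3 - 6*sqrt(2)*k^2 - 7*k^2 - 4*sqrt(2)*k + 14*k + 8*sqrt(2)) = -sqrt(2)*k^4 + k^4 + sqrt(2)*k^3 + 6*k^3 + k^2 + 4*sqrt(2)*k^2 - 14*k - 8*sqrt(2)*k - 8*sqrt(2)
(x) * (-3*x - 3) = -3*x^2 - 3*x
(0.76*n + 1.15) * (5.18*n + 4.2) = 3.9368*n^2 + 9.149*n + 4.83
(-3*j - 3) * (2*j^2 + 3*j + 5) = -6*j^3 - 15*j^2 - 24*j - 15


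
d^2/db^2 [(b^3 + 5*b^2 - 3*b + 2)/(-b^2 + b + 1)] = 8*(-b^3 - 6*b^2 + 3*b - 3)/(b^6 - 3*b^5 + 5*b^3 - 3*b - 1)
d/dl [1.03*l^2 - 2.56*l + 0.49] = 2.06*l - 2.56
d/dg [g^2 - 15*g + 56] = 2*g - 15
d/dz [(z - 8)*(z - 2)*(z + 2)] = 3*z^2 - 16*z - 4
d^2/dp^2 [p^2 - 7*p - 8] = 2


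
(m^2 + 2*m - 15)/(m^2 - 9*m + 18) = (m + 5)/(m - 6)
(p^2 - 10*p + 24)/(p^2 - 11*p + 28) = (p - 6)/(p - 7)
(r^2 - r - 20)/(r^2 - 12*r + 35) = (r + 4)/(r - 7)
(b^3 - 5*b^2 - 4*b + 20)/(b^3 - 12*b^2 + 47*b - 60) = (b^2 - 4)/(b^2 - 7*b + 12)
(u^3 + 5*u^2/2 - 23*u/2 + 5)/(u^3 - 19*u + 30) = (u - 1/2)/(u - 3)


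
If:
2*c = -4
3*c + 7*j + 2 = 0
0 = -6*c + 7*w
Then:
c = -2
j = 4/7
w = -12/7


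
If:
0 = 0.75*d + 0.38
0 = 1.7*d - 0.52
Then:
No Solution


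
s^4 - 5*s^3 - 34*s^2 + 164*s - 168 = (s - 7)*(s - 2)^2*(s + 6)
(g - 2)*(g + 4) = g^2 + 2*g - 8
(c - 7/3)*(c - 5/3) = c^2 - 4*c + 35/9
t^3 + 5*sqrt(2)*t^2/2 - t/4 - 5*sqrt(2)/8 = (t - 1/2)*(t + 1/2)*(t + 5*sqrt(2)/2)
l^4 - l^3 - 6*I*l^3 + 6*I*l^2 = l^2*(l - 1)*(l - 6*I)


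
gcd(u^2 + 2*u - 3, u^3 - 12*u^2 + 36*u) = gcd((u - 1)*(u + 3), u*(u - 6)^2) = 1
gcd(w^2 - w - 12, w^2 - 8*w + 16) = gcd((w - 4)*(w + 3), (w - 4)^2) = w - 4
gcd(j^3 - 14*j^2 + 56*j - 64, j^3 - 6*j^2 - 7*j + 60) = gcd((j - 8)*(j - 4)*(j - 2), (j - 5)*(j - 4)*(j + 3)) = j - 4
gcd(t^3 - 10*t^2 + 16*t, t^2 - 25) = 1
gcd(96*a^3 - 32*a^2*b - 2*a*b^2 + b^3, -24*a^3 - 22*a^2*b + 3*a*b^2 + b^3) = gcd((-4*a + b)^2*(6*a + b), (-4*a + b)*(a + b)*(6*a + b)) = 24*a^2 - 2*a*b - b^2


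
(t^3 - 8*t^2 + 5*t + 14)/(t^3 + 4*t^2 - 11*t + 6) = (t^3 - 8*t^2 + 5*t + 14)/(t^3 + 4*t^2 - 11*t + 6)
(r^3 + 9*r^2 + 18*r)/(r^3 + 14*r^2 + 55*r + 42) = r*(r + 3)/(r^2 + 8*r + 7)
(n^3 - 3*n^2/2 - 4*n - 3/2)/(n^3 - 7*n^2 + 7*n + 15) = (n + 1/2)/(n - 5)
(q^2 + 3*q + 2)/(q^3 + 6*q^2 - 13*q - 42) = (q + 1)/(q^2 + 4*q - 21)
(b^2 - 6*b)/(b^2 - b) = (b - 6)/(b - 1)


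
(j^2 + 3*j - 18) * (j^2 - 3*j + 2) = j^4 - 25*j^2 + 60*j - 36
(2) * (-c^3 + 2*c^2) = -2*c^3 + 4*c^2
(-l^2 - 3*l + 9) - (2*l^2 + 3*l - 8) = -3*l^2 - 6*l + 17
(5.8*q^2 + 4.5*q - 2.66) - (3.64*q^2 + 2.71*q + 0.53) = 2.16*q^2 + 1.79*q - 3.19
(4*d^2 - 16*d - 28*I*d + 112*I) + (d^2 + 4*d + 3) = 5*d^2 - 12*d - 28*I*d + 3 + 112*I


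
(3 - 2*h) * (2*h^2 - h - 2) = -4*h^3 + 8*h^2 + h - 6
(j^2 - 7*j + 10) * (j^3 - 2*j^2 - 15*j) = j^5 - 9*j^4 + 9*j^3 + 85*j^2 - 150*j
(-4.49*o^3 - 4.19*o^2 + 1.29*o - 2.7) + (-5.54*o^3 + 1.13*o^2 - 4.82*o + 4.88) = -10.03*o^3 - 3.06*o^2 - 3.53*o + 2.18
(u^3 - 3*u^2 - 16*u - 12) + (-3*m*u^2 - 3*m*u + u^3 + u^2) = -3*m*u^2 - 3*m*u + 2*u^3 - 2*u^2 - 16*u - 12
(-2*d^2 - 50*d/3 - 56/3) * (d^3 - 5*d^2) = -2*d^5 - 20*d^4/3 + 194*d^3/3 + 280*d^2/3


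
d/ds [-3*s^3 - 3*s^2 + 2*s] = -9*s^2 - 6*s + 2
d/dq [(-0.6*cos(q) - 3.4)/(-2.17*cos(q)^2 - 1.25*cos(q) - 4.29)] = (1.302*cos(q)^2 + 14.756*cos(q) + 1.676)*sin(q)/(4.7089*cos(q)^4 + 5.425*cos(q)^3 + 20.1811*cos(q)^2 + 10.725*cos(q) + 18.4041)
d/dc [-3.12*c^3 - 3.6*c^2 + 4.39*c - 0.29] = -9.36*c^2 - 7.2*c + 4.39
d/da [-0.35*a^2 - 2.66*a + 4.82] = -0.7*a - 2.66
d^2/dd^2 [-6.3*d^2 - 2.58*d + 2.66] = -12.6000000000000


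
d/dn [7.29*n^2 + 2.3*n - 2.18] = 14.58*n + 2.3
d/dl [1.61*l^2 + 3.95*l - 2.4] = 3.22*l + 3.95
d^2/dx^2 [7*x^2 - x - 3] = 14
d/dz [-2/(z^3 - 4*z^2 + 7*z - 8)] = 2*(3*z^2 - 8*z + 7)/(z^3 - 4*z^2 + 7*z - 8)^2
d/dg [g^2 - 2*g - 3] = 2*g - 2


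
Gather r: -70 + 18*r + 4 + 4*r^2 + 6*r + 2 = 4*r^2 + 24*r - 64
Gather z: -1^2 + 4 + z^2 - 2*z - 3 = z^2 - 2*z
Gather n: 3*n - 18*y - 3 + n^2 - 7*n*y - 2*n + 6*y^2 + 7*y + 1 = n^2 + n*(1 - 7*y) + 6*y^2 - 11*y - 2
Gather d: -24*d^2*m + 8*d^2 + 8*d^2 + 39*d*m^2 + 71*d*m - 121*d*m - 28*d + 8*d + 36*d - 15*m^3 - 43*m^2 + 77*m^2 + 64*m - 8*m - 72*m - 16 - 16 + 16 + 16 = d^2*(16 - 24*m) + d*(39*m^2 - 50*m + 16) - 15*m^3 + 34*m^2 - 16*m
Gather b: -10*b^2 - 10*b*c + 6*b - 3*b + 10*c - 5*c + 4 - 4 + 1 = -10*b^2 + b*(3 - 10*c) + 5*c + 1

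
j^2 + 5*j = j*(j + 5)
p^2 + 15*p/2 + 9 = (p + 3/2)*(p + 6)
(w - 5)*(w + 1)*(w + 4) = w^3 - 21*w - 20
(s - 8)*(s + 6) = s^2 - 2*s - 48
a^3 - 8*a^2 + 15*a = a*(a - 5)*(a - 3)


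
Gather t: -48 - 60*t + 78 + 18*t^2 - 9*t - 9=18*t^2 - 69*t + 21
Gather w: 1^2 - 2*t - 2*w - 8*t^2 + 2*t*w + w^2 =-8*t^2 - 2*t + w^2 + w*(2*t - 2) + 1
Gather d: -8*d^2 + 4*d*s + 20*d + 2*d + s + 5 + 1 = -8*d^2 + d*(4*s + 22) + s + 6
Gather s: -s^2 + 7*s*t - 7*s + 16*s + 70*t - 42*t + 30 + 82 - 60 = -s^2 + s*(7*t + 9) + 28*t + 52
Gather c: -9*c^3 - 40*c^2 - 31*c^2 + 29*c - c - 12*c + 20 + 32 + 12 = -9*c^3 - 71*c^2 + 16*c + 64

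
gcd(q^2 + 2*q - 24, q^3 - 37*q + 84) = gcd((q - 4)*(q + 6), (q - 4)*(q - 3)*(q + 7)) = q - 4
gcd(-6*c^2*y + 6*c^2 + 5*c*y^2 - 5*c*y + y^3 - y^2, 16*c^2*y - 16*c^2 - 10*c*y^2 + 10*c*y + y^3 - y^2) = y - 1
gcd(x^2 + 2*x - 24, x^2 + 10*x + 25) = 1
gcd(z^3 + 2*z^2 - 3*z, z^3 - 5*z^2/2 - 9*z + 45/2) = z + 3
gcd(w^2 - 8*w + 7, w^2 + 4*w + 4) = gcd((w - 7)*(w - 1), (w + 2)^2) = 1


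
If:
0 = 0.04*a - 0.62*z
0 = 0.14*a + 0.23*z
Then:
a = 0.00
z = 0.00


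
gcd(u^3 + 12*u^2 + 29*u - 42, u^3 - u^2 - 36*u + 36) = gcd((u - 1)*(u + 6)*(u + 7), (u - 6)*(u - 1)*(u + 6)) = u^2 + 5*u - 6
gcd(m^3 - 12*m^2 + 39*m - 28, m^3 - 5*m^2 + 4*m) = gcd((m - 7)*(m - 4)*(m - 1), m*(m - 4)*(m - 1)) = m^2 - 5*m + 4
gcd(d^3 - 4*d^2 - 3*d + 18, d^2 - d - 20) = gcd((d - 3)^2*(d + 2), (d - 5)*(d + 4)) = 1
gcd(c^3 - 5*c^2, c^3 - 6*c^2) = c^2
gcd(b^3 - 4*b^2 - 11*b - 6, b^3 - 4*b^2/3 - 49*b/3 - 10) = 1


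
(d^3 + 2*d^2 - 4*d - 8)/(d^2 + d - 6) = (d^2 + 4*d + 4)/(d + 3)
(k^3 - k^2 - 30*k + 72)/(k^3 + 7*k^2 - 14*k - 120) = (k - 3)/(k + 5)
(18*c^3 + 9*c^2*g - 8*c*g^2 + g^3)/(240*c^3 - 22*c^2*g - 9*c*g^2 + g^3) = (3*c^2 + 2*c*g - g^2)/(40*c^2 + 3*c*g - g^2)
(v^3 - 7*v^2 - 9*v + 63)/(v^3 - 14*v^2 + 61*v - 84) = (v + 3)/(v - 4)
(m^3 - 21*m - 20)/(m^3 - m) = (m^2 - m - 20)/(m*(m - 1))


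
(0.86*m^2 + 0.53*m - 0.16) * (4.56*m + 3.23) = 3.9216*m^3 + 5.1946*m^2 + 0.9823*m - 0.5168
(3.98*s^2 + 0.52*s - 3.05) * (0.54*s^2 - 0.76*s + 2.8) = 2.1492*s^4 - 2.744*s^3 + 9.1018*s^2 + 3.774*s - 8.54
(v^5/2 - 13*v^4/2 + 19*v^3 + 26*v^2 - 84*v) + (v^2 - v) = v^5/2 - 13*v^4/2 + 19*v^3 + 27*v^2 - 85*v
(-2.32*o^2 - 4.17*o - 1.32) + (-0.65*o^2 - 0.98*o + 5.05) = -2.97*o^2 - 5.15*o + 3.73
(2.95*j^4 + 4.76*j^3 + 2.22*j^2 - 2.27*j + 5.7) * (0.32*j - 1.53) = 0.944*j^5 - 2.9903*j^4 - 6.5724*j^3 - 4.123*j^2 + 5.2971*j - 8.721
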